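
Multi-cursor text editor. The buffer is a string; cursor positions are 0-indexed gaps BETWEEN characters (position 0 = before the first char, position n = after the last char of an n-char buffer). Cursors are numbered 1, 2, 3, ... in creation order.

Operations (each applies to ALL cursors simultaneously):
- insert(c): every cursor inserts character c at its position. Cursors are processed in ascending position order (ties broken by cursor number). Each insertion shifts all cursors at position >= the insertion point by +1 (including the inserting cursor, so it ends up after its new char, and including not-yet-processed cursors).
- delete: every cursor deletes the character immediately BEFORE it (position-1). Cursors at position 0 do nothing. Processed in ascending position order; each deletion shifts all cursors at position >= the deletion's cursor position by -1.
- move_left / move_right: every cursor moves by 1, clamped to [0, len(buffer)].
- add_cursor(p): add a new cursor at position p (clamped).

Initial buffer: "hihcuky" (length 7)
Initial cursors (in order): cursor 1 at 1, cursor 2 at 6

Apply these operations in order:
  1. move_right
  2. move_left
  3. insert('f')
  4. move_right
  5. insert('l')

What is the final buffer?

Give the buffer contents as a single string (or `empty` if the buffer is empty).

After op 1 (move_right): buffer="hihcuky" (len 7), cursors c1@2 c2@7, authorship .......
After op 2 (move_left): buffer="hihcuky" (len 7), cursors c1@1 c2@6, authorship .......
After op 3 (insert('f')): buffer="hfihcukfy" (len 9), cursors c1@2 c2@8, authorship .1.....2.
After op 4 (move_right): buffer="hfihcukfy" (len 9), cursors c1@3 c2@9, authorship .1.....2.
After op 5 (insert('l')): buffer="hfilhcukfyl" (len 11), cursors c1@4 c2@11, authorship .1.1....2.2

Answer: hfilhcukfyl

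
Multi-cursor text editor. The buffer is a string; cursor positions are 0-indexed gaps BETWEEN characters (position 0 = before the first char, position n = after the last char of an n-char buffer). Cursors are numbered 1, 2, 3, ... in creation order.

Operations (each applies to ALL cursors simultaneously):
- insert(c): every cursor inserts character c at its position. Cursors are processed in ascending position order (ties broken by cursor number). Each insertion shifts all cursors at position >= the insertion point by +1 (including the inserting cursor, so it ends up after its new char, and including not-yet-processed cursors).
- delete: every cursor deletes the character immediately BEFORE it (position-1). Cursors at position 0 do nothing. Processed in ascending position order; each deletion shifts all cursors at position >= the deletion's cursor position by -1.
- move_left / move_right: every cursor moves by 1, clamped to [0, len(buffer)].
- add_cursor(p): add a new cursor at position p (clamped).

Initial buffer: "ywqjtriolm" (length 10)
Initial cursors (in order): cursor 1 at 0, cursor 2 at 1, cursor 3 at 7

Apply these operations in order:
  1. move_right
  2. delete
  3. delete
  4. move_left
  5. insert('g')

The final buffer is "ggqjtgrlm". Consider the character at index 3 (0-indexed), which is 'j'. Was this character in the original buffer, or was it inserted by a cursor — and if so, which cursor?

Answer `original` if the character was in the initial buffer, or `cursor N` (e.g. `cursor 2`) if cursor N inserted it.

After op 1 (move_right): buffer="ywqjtriolm" (len 10), cursors c1@1 c2@2 c3@8, authorship ..........
After op 2 (delete): buffer="qjtrilm" (len 7), cursors c1@0 c2@0 c3@5, authorship .......
After op 3 (delete): buffer="qjtrlm" (len 6), cursors c1@0 c2@0 c3@4, authorship ......
After op 4 (move_left): buffer="qjtrlm" (len 6), cursors c1@0 c2@0 c3@3, authorship ......
After op 5 (insert('g')): buffer="ggqjtgrlm" (len 9), cursors c1@2 c2@2 c3@6, authorship 12...3...
Authorship (.=original, N=cursor N): 1 2 . . . 3 . . .
Index 3: author = original

Answer: original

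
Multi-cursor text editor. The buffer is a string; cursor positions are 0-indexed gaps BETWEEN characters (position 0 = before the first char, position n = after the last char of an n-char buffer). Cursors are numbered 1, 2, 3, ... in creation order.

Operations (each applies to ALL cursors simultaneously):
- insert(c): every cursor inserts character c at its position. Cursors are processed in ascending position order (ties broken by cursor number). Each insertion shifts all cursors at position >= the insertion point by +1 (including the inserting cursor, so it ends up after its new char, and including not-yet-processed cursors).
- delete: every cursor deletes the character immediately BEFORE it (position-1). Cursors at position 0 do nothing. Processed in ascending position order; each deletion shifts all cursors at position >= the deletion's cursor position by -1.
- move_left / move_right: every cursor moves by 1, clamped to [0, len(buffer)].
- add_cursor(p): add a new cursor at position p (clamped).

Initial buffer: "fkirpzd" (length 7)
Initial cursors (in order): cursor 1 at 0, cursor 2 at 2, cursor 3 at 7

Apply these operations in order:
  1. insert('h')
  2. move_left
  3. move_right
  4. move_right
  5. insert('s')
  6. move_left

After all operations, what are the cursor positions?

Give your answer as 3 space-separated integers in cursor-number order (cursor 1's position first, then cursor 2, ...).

Answer: 2 6 12

Derivation:
After op 1 (insert('h')): buffer="hfkhirpzdh" (len 10), cursors c1@1 c2@4 c3@10, authorship 1..2.....3
After op 2 (move_left): buffer="hfkhirpzdh" (len 10), cursors c1@0 c2@3 c3@9, authorship 1..2.....3
After op 3 (move_right): buffer="hfkhirpzdh" (len 10), cursors c1@1 c2@4 c3@10, authorship 1..2.....3
After op 4 (move_right): buffer="hfkhirpzdh" (len 10), cursors c1@2 c2@5 c3@10, authorship 1..2.....3
After op 5 (insert('s')): buffer="hfskhisrpzdhs" (len 13), cursors c1@3 c2@7 c3@13, authorship 1.1.2.2....33
After op 6 (move_left): buffer="hfskhisrpzdhs" (len 13), cursors c1@2 c2@6 c3@12, authorship 1.1.2.2....33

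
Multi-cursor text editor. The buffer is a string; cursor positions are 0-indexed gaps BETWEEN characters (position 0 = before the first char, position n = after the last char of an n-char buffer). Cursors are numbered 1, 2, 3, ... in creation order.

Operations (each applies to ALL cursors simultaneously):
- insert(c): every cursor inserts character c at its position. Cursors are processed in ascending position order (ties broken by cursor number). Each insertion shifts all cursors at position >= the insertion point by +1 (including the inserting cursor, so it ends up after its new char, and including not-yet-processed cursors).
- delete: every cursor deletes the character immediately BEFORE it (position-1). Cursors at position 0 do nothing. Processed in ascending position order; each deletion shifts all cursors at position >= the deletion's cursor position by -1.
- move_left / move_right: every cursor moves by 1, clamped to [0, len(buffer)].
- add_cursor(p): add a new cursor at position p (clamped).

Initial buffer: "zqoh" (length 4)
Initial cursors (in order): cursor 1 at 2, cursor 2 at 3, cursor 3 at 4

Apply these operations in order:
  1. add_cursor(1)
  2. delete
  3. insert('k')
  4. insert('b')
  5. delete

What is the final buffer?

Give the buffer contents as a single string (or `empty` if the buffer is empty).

After op 1 (add_cursor(1)): buffer="zqoh" (len 4), cursors c4@1 c1@2 c2@3 c3@4, authorship ....
After op 2 (delete): buffer="" (len 0), cursors c1@0 c2@0 c3@0 c4@0, authorship 
After op 3 (insert('k')): buffer="kkkk" (len 4), cursors c1@4 c2@4 c3@4 c4@4, authorship 1234
After op 4 (insert('b')): buffer="kkkkbbbb" (len 8), cursors c1@8 c2@8 c3@8 c4@8, authorship 12341234
After op 5 (delete): buffer="kkkk" (len 4), cursors c1@4 c2@4 c3@4 c4@4, authorship 1234

Answer: kkkk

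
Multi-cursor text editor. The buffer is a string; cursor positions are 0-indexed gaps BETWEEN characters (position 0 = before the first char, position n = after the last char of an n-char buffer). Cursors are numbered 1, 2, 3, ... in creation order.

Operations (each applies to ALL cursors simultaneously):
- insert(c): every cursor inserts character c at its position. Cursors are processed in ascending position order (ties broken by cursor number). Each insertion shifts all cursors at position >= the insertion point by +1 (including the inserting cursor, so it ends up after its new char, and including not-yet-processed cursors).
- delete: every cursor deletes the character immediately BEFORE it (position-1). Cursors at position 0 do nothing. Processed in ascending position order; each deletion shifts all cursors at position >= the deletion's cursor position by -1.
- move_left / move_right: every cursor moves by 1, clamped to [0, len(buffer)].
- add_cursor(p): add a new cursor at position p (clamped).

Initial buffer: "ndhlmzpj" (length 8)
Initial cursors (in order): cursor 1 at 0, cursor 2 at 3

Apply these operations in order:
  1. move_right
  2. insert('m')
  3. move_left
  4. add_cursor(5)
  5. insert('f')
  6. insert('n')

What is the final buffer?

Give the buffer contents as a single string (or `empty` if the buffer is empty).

After op 1 (move_right): buffer="ndhlmzpj" (len 8), cursors c1@1 c2@4, authorship ........
After op 2 (insert('m')): buffer="nmdhlmmzpj" (len 10), cursors c1@2 c2@6, authorship .1...2....
After op 3 (move_left): buffer="nmdhlmmzpj" (len 10), cursors c1@1 c2@5, authorship .1...2....
After op 4 (add_cursor(5)): buffer="nmdhlmmzpj" (len 10), cursors c1@1 c2@5 c3@5, authorship .1...2....
After op 5 (insert('f')): buffer="nfmdhlffmmzpj" (len 13), cursors c1@2 c2@8 c3@8, authorship .11...232....
After op 6 (insert('n')): buffer="nfnmdhlffnnmmzpj" (len 16), cursors c1@3 c2@11 c3@11, authorship .111...23232....

Answer: nfnmdhlffnnmmzpj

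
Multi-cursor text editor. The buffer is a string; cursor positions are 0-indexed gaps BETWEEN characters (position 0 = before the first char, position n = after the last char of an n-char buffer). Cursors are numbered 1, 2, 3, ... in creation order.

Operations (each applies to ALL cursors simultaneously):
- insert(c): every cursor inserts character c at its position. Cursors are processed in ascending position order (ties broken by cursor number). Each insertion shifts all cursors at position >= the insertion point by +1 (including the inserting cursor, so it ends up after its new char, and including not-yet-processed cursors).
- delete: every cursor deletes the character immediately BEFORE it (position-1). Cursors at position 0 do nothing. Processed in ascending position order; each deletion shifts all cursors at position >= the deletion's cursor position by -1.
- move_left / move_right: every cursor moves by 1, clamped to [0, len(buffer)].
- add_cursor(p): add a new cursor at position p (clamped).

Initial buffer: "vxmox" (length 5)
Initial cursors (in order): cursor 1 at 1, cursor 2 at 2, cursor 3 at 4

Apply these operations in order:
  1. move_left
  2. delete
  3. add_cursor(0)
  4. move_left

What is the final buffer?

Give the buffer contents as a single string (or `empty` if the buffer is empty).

After op 1 (move_left): buffer="vxmox" (len 5), cursors c1@0 c2@1 c3@3, authorship .....
After op 2 (delete): buffer="xox" (len 3), cursors c1@0 c2@0 c3@1, authorship ...
After op 3 (add_cursor(0)): buffer="xox" (len 3), cursors c1@0 c2@0 c4@0 c3@1, authorship ...
After op 4 (move_left): buffer="xox" (len 3), cursors c1@0 c2@0 c3@0 c4@0, authorship ...

Answer: xox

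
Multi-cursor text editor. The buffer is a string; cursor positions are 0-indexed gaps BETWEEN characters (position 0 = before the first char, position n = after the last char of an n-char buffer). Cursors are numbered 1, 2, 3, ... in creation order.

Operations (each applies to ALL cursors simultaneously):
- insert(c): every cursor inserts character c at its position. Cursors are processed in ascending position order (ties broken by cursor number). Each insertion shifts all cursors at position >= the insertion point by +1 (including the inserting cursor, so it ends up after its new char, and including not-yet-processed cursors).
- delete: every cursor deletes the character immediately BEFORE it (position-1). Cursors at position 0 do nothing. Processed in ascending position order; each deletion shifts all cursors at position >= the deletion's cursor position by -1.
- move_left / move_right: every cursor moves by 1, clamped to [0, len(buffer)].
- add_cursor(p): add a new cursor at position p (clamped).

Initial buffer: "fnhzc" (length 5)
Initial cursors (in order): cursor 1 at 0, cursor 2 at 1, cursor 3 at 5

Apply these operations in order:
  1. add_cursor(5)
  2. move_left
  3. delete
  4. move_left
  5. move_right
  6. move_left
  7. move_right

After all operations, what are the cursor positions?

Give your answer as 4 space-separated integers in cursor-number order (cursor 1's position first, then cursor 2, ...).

Answer: 1 1 2 2

Derivation:
After op 1 (add_cursor(5)): buffer="fnhzc" (len 5), cursors c1@0 c2@1 c3@5 c4@5, authorship .....
After op 2 (move_left): buffer="fnhzc" (len 5), cursors c1@0 c2@0 c3@4 c4@4, authorship .....
After op 3 (delete): buffer="fnc" (len 3), cursors c1@0 c2@0 c3@2 c4@2, authorship ...
After op 4 (move_left): buffer="fnc" (len 3), cursors c1@0 c2@0 c3@1 c4@1, authorship ...
After op 5 (move_right): buffer="fnc" (len 3), cursors c1@1 c2@1 c3@2 c4@2, authorship ...
After op 6 (move_left): buffer="fnc" (len 3), cursors c1@0 c2@0 c3@1 c4@1, authorship ...
After op 7 (move_right): buffer="fnc" (len 3), cursors c1@1 c2@1 c3@2 c4@2, authorship ...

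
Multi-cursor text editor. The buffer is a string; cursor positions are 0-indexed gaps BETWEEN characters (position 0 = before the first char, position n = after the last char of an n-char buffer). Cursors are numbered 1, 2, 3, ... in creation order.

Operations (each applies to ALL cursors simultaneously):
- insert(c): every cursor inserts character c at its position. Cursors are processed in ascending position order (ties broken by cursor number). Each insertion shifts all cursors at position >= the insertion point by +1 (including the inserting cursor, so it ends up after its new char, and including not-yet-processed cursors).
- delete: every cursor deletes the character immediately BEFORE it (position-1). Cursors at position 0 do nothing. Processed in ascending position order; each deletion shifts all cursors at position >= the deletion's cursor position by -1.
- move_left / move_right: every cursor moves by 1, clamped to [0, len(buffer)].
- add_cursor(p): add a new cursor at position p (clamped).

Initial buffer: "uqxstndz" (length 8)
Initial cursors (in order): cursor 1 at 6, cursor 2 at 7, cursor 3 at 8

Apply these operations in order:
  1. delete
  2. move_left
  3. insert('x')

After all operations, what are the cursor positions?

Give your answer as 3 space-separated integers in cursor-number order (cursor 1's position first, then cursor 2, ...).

Answer: 7 7 7

Derivation:
After op 1 (delete): buffer="uqxst" (len 5), cursors c1@5 c2@5 c3@5, authorship .....
After op 2 (move_left): buffer="uqxst" (len 5), cursors c1@4 c2@4 c3@4, authorship .....
After op 3 (insert('x')): buffer="uqxsxxxt" (len 8), cursors c1@7 c2@7 c3@7, authorship ....123.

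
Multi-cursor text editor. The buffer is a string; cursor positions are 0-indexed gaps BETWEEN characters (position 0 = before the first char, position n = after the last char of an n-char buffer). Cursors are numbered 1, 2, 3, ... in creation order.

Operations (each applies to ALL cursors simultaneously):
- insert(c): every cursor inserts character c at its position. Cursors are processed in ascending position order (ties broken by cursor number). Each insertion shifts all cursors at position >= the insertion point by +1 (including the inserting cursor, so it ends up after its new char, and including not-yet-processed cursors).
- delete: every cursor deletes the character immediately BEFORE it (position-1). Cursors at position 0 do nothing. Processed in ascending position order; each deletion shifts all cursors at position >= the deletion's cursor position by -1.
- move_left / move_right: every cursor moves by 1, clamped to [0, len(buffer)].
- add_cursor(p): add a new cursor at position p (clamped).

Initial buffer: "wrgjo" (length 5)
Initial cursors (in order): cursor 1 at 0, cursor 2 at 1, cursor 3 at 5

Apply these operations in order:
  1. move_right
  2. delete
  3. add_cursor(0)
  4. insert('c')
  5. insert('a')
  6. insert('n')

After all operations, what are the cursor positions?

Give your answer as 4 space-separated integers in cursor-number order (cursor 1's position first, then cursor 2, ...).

Answer: 9 9 14 9

Derivation:
After op 1 (move_right): buffer="wrgjo" (len 5), cursors c1@1 c2@2 c3@5, authorship .....
After op 2 (delete): buffer="gj" (len 2), cursors c1@0 c2@0 c3@2, authorship ..
After op 3 (add_cursor(0)): buffer="gj" (len 2), cursors c1@0 c2@0 c4@0 c3@2, authorship ..
After op 4 (insert('c')): buffer="cccgjc" (len 6), cursors c1@3 c2@3 c4@3 c3@6, authorship 124..3
After op 5 (insert('a')): buffer="cccaaagjca" (len 10), cursors c1@6 c2@6 c4@6 c3@10, authorship 124124..33
After op 6 (insert('n')): buffer="cccaaannngjcan" (len 14), cursors c1@9 c2@9 c4@9 c3@14, authorship 124124124..333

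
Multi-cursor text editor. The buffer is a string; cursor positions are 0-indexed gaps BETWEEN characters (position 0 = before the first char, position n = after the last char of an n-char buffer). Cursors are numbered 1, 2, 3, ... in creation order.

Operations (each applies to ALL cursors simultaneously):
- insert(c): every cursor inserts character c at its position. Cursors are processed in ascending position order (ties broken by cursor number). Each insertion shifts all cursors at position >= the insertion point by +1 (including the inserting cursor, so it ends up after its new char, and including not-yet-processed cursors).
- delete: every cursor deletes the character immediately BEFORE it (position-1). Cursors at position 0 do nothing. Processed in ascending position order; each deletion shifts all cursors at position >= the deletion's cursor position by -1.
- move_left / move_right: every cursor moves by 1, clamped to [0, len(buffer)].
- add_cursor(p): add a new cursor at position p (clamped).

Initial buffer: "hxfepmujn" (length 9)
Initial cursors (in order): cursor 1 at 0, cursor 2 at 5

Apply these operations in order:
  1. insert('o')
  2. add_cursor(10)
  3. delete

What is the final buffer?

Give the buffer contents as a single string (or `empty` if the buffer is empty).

After op 1 (insert('o')): buffer="ohxfepomujn" (len 11), cursors c1@1 c2@7, authorship 1.....2....
After op 2 (add_cursor(10)): buffer="ohxfepomujn" (len 11), cursors c1@1 c2@7 c3@10, authorship 1.....2....
After op 3 (delete): buffer="hxfepmun" (len 8), cursors c1@0 c2@5 c3@7, authorship ........

Answer: hxfepmun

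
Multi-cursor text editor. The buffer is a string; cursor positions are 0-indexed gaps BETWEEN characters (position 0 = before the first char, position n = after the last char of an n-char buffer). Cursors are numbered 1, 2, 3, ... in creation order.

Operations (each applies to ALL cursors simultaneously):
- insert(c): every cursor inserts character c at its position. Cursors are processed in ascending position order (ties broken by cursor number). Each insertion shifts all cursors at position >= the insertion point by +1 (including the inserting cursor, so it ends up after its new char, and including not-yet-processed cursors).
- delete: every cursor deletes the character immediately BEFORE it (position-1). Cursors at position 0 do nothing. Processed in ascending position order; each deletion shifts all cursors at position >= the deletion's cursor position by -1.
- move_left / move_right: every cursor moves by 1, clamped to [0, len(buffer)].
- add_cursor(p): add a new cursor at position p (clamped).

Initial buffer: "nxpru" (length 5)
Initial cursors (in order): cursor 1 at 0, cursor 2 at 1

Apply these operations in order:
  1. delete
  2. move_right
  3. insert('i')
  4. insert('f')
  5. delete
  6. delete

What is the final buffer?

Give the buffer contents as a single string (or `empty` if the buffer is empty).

Answer: xpru

Derivation:
After op 1 (delete): buffer="xpru" (len 4), cursors c1@0 c2@0, authorship ....
After op 2 (move_right): buffer="xpru" (len 4), cursors c1@1 c2@1, authorship ....
After op 3 (insert('i')): buffer="xiipru" (len 6), cursors c1@3 c2@3, authorship .12...
After op 4 (insert('f')): buffer="xiiffpru" (len 8), cursors c1@5 c2@5, authorship .1212...
After op 5 (delete): buffer="xiipru" (len 6), cursors c1@3 c2@3, authorship .12...
After op 6 (delete): buffer="xpru" (len 4), cursors c1@1 c2@1, authorship ....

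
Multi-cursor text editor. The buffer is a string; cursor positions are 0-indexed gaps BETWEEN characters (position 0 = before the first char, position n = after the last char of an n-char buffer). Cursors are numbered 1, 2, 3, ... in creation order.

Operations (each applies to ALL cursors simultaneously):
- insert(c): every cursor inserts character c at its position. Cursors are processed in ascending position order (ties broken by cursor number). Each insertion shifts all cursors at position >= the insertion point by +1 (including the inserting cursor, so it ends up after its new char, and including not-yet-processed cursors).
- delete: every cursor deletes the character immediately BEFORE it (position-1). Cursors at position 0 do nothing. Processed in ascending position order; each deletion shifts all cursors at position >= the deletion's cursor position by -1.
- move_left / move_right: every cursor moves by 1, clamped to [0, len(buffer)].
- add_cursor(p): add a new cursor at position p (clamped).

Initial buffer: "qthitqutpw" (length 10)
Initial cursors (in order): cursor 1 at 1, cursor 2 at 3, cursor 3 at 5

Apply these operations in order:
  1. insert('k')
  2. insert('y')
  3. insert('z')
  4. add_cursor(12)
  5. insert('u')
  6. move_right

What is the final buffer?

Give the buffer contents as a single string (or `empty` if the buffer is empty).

After op 1 (insert('k')): buffer="qkthkitkqutpw" (len 13), cursors c1@2 c2@5 c3@8, authorship .1..2..3.....
After op 2 (insert('y')): buffer="qkythkyitkyqutpw" (len 16), cursors c1@3 c2@7 c3@11, authorship .11..22..33.....
After op 3 (insert('z')): buffer="qkyzthkyzitkyzqutpw" (len 19), cursors c1@4 c2@9 c3@14, authorship .111..222..333.....
After op 4 (add_cursor(12)): buffer="qkyzthkyzitkyzqutpw" (len 19), cursors c1@4 c2@9 c4@12 c3@14, authorship .111..222..333.....
After op 5 (insert('u')): buffer="qkyzuthkyzuitkuyzuqutpw" (len 23), cursors c1@5 c2@11 c4@15 c3@18, authorship .1111..2222..34333.....
After op 6 (move_right): buffer="qkyzuthkyzuitkuyzuqutpw" (len 23), cursors c1@6 c2@12 c4@16 c3@19, authorship .1111..2222..34333.....

Answer: qkyzuthkyzuitkuyzuqutpw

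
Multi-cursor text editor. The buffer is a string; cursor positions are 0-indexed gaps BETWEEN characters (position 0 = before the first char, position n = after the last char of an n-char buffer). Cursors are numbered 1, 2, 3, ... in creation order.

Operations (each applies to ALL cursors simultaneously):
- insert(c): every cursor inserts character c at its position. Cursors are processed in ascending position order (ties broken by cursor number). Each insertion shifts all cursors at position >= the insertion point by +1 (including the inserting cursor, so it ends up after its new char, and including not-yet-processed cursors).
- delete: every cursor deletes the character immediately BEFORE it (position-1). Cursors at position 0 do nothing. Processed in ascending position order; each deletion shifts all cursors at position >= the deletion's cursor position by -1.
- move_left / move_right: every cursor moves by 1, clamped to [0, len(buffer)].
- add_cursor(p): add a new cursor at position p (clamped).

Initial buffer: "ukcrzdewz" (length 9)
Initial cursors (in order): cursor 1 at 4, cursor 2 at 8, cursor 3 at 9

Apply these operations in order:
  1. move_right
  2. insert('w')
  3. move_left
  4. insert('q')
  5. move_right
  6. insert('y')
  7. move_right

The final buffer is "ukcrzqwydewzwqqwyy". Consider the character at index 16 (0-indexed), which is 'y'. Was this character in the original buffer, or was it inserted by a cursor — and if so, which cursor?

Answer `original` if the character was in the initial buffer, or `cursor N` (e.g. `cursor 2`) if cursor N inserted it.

Answer: cursor 2

Derivation:
After op 1 (move_right): buffer="ukcrzdewz" (len 9), cursors c1@5 c2@9 c3@9, authorship .........
After op 2 (insert('w')): buffer="ukcrzwdewzww" (len 12), cursors c1@6 c2@12 c3@12, authorship .....1....23
After op 3 (move_left): buffer="ukcrzwdewzww" (len 12), cursors c1@5 c2@11 c3@11, authorship .....1....23
After op 4 (insert('q')): buffer="ukcrzqwdewzwqqw" (len 15), cursors c1@6 c2@14 c3@14, authorship .....11....2233
After op 5 (move_right): buffer="ukcrzqwdewzwqqw" (len 15), cursors c1@7 c2@15 c3@15, authorship .....11....2233
After op 6 (insert('y')): buffer="ukcrzqwydewzwqqwyy" (len 18), cursors c1@8 c2@18 c3@18, authorship .....111....223323
After op 7 (move_right): buffer="ukcrzqwydewzwqqwyy" (len 18), cursors c1@9 c2@18 c3@18, authorship .....111....223323
Authorship (.=original, N=cursor N): . . . . . 1 1 1 . . . . 2 2 3 3 2 3
Index 16: author = 2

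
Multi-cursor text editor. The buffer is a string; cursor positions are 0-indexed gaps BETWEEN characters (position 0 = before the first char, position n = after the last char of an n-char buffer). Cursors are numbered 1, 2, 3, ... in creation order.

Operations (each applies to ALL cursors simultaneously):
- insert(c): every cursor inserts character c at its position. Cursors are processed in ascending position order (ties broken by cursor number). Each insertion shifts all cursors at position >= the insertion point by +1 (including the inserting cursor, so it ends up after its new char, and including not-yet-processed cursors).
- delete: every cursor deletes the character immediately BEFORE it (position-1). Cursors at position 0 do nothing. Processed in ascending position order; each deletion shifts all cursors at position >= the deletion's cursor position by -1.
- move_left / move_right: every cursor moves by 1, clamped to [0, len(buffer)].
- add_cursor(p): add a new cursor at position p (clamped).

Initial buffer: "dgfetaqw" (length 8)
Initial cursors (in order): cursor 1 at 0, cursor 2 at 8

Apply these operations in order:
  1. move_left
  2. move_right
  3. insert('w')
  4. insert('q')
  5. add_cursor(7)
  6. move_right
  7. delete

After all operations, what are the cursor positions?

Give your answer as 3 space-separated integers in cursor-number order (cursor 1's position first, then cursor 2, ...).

Answer: 3 9 6

Derivation:
After op 1 (move_left): buffer="dgfetaqw" (len 8), cursors c1@0 c2@7, authorship ........
After op 2 (move_right): buffer="dgfetaqw" (len 8), cursors c1@1 c2@8, authorship ........
After op 3 (insert('w')): buffer="dwgfetaqww" (len 10), cursors c1@2 c2@10, authorship .1.......2
After op 4 (insert('q')): buffer="dwqgfetaqwwq" (len 12), cursors c1@3 c2@12, authorship .11.......22
After op 5 (add_cursor(7)): buffer="dwqgfetaqwwq" (len 12), cursors c1@3 c3@7 c2@12, authorship .11.......22
After op 6 (move_right): buffer="dwqgfetaqwwq" (len 12), cursors c1@4 c3@8 c2@12, authorship .11.......22
After op 7 (delete): buffer="dwqfetqww" (len 9), cursors c1@3 c3@6 c2@9, authorship .11.....2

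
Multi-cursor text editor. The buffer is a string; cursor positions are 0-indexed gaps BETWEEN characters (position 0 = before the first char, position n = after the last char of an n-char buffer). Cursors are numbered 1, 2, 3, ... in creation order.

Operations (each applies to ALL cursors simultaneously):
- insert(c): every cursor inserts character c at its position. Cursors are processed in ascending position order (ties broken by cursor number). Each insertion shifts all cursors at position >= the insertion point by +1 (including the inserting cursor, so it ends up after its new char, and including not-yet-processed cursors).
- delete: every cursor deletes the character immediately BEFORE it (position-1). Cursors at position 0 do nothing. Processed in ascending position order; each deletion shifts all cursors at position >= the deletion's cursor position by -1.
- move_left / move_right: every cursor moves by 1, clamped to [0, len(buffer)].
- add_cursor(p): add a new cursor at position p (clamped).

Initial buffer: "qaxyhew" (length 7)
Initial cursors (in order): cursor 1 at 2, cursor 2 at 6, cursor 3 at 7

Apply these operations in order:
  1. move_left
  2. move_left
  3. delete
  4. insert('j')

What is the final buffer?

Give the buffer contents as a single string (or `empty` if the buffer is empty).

After op 1 (move_left): buffer="qaxyhew" (len 7), cursors c1@1 c2@5 c3@6, authorship .......
After op 2 (move_left): buffer="qaxyhew" (len 7), cursors c1@0 c2@4 c3@5, authorship .......
After op 3 (delete): buffer="qaxew" (len 5), cursors c1@0 c2@3 c3@3, authorship .....
After op 4 (insert('j')): buffer="jqaxjjew" (len 8), cursors c1@1 c2@6 c3@6, authorship 1...23..

Answer: jqaxjjew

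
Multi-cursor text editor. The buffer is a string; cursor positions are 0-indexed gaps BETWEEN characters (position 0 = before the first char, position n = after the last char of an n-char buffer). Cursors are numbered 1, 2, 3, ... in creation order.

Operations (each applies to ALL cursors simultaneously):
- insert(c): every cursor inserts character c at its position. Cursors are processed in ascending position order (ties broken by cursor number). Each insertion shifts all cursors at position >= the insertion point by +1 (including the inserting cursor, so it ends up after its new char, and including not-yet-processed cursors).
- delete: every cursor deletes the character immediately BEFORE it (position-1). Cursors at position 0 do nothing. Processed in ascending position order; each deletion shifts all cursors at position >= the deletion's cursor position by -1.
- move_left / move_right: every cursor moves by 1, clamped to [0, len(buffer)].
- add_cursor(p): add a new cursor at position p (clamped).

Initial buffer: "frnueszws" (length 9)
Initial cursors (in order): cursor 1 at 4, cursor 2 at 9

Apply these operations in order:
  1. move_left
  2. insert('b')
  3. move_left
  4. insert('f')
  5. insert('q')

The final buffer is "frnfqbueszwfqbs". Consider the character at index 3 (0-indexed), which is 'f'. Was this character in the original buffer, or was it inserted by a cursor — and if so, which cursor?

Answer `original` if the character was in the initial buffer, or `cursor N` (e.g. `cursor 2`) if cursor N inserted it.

Answer: cursor 1

Derivation:
After op 1 (move_left): buffer="frnueszws" (len 9), cursors c1@3 c2@8, authorship .........
After op 2 (insert('b')): buffer="frnbueszwbs" (len 11), cursors c1@4 c2@10, authorship ...1.....2.
After op 3 (move_left): buffer="frnbueszwbs" (len 11), cursors c1@3 c2@9, authorship ...1.....2.
After op 4 (insert('f')): buffer="frnfbueszwfbs" (len 13), cursors c1@4 c2@11, authorship ...11.....22.
After op 5 (insert('q')): buffer="frnfqbueszwfqbs" (len 15), cursors c1@5 c2@13, authorship ...111.....222.
Authorship (.=original, N=cursor N): . . . 1 1 1 . . . . . 2 2 2 .
Index 3: author = 1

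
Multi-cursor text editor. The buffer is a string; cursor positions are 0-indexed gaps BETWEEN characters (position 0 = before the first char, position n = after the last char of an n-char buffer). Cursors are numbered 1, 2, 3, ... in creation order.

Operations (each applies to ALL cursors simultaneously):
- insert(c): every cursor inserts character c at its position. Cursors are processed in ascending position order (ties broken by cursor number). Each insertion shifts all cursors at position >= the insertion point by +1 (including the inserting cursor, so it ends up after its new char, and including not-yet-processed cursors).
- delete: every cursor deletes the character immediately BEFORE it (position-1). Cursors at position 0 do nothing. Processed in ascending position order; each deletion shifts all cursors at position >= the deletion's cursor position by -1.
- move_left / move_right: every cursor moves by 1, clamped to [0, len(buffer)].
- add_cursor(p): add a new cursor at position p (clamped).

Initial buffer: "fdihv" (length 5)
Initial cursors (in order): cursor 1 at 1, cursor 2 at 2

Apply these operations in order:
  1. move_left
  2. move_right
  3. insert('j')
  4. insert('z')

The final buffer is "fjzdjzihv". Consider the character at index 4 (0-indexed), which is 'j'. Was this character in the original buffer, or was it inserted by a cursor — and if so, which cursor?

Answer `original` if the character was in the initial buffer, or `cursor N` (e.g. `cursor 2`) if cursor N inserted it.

After op 1 (move_left): buffer="fdihv" (len 5), cursors c1@0 c2@1, authorship .....
After op 2 (move_right): buffer="fdihv" (len 5), cursors c1@1 c2@2, authorship .....
After op 3 (insert('j')): buffer="fjdjihv" (len 7), cursors c1@2 c2@4, authorship .1.2...
After op 4 (insert('z')): buffer="fjzdjzihv" (len 9), cursors c1@3 c2@6, authorship .11.22...
Authorship (.=original, N=cursor N): . 1 1 . 2 2 . . .
Index 4: author = 2

Answer: cursor 2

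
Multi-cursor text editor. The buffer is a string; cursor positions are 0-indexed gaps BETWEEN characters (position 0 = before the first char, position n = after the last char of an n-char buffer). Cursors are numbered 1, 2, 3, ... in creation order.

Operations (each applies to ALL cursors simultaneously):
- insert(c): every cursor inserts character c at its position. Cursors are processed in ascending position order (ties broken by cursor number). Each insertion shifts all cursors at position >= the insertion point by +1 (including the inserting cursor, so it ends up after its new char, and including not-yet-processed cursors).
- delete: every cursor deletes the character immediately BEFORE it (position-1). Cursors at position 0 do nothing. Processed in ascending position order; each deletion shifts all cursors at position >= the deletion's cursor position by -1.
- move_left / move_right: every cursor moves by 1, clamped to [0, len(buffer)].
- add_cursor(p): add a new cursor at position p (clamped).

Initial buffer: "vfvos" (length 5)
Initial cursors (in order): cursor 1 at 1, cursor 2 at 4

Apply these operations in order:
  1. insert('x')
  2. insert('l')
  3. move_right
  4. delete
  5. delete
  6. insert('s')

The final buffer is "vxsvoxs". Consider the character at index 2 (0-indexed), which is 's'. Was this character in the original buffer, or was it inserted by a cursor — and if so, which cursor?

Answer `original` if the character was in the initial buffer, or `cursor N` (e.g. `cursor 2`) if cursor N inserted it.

Answer: cursor 1

Derivation:
After op 1 (insert('x')): buffer="vxfvoxs" (len 7), cursors c1@2 c2@6, authorship .1...2.
After op 2 (insert('l')): buffer="vxlfvoxls" (len 9), cursors c1@3 c2@8, authorship .11...22.
After op 3 (move_right): buffer="vxlfvoxls" (len 9), cursors c1@4 c2@9, authorship .11...22.
After op 4 (delete): buffer="vxlvoxl" (len 7), cursors c1@3 c2@7, authorship .11..22
After op 5 (delete): buffer="vxvox" (len 5), cursors c1@2 c2@5, authorship .1..2
After op 6 (insert('s')): buffer="vxsvoxs" (len 7), cursors c1@3 c2@7, authorship .11..22
Authorship (.=original, N=cursor N): . 1 1 . . 2 2
Index 2: author = 1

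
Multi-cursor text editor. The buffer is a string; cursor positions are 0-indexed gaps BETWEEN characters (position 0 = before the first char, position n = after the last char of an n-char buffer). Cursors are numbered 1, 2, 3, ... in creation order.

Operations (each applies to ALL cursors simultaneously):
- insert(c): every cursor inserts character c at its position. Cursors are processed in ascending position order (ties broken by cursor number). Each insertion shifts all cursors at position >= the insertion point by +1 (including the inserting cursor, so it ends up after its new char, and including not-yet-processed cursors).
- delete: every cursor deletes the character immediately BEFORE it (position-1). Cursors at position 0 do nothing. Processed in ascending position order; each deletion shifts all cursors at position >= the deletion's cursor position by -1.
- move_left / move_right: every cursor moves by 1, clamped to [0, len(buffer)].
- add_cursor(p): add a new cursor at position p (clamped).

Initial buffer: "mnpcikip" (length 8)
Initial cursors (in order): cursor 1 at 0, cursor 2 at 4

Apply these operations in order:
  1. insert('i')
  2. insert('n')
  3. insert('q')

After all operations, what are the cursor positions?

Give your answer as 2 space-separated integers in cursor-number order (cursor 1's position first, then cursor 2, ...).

After op 1 (insert('i')): buffer="imnpciikip" (len 10), cursors c1@1 c2@6, authorship 1....2....
After op 2 (insert('n')): buffer="inmnpcinikip" (len 12), cursors c1@2 c2@8, authorship 11....22....
After op 3 (insert('q')): buffer="inqmnpcinqikip" (len 14), cursors c1@3 c2@10, authorship 111....222....

Answer: 3 10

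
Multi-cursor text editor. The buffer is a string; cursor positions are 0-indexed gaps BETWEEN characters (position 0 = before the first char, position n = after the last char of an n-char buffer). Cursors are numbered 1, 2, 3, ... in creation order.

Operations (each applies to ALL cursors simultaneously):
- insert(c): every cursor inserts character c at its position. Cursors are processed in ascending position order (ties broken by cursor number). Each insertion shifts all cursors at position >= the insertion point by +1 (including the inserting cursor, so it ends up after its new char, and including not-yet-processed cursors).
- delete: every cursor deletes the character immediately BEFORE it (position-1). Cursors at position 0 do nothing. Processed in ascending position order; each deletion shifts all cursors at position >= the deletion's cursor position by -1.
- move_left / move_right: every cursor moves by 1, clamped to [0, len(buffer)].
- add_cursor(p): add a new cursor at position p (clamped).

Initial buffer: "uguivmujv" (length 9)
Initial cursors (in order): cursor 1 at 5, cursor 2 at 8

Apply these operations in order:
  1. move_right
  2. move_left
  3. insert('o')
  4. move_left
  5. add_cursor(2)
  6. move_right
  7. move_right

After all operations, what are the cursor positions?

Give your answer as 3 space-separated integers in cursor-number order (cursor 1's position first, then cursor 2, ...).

Answer: 7 11 4

Derivation:
After op 1 (move_right): buffer="uguivmujv" (len 9), cursors c1@6 c2@9, authorship .........
After op 2 (move_left): buffer="uguivmujv" (len 9), cursors c1@5 c2@8, authorship .........
After op 3 (insert('o')): buffer="uguivomujov" (len 11), cursors c1@6 c2@10, authorship .....1...2.
After op 4 (move_left): buffer="uguivomujov" (len 11), cursors c1@5 c2@9, authorship .....1...2.
After op 5 (add_cursor(2)): buffer="uguivomujov" (len 11), cursors c3@2 c1@5 c2@9, authorship .....1...2.
After op 6 (move_right): buffer="uguivomujov" (len 11), cursors c3@3 c1@6 c2@10, authorship .....1...2.
After op 7 (move_right): buffer="uguivomujov" (len 11), cursors c3@4 c1@7 c2@11, authorship .....1...2.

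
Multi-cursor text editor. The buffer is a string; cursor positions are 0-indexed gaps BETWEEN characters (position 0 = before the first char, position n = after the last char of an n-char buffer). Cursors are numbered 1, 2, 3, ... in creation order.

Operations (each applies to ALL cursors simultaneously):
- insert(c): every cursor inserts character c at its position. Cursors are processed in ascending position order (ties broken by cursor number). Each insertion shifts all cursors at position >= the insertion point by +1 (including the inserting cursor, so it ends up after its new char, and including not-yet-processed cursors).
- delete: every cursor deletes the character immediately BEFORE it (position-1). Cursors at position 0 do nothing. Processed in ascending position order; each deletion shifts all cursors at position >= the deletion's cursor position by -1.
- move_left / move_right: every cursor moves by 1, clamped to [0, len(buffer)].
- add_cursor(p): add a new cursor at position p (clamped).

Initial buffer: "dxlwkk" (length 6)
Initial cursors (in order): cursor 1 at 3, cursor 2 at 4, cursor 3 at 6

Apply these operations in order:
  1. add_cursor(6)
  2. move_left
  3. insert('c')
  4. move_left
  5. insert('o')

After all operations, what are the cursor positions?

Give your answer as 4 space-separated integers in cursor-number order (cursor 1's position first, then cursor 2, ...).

Answer: 3 6 12 12

Derivation:
After op 1 (add_cursor(6)): buffer="dxlwkk" (len 6), cursors c1@3 c2@4 c3@6 c4@6, authorship ......
After op 2 (move_left): buffer="dxlwkk" (len 6), cursors c1@2 c2@3 c3@5 c4@5, authorship ......
After op 3 (insert('c')): buffer="dxclcwkcck" (len 10), cursors c1@3 c2@5 c3@9 c4@9, authorship ..1.2..34.
After op 4 (move_left): buffer="dxclcwkcck" (len 10), cursors c1@2 c2@4 c3@8 c4@8, authorship ..1.2..34.
After op 5 (insert('o')): buffer="dxoclocwkcoock" (len 14), cursors c1@3 c2@6 c3@12 c4@12, authorship ..11.22..3344.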